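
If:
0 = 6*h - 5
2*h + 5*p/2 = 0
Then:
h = 5/6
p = -2/3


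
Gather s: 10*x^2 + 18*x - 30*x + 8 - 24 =10*x^2 - 12*x - 16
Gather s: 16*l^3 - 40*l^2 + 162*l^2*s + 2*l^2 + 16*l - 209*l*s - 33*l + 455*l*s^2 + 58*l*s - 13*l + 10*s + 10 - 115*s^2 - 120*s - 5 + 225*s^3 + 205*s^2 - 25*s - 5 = 16*l^3 - 38*l^2 - 30*l + 225*s^3 + s^2*(455*l + 90) + s*(162*l^2 - 151*l - 135)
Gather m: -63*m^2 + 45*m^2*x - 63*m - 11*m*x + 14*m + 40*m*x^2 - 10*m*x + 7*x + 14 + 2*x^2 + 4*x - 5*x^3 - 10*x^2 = m^2*(45*x - 63) + m*(40*x^2 - 21*x - 49) - 5*x^3 - 8*x^2 + 11*x + 14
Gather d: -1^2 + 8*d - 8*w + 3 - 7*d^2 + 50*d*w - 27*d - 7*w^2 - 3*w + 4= -7*d^2 + d*(50*w - 19) - 7*w^2 - 11*w + 6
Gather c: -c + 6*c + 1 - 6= 5*c - 5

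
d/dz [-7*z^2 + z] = 1 - 14*z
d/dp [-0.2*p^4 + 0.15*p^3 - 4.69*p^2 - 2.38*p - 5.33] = -0.8*p^3 + 0.45*p^2 - 9.38*p - 2.38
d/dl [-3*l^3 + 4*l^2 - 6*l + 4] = -9*l^2 + 8*l - 6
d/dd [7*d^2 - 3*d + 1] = 14*d - 3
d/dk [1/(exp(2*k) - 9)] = -2*exp(2*k)/(exp(2*k) - 9)^2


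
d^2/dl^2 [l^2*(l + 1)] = 6*l + 2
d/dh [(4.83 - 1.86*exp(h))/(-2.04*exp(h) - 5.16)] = 19.4508*exp(h)/(2.04*exp(h) + 5.16)^2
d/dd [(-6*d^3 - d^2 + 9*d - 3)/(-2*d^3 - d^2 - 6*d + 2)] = d*(4*d^3 + 108*d^2 - 39*d - 10)/(4*d^6 + 4*d^5 + 25*d^4 + 4*d^3 + 32*d^2 - 24*d + 4)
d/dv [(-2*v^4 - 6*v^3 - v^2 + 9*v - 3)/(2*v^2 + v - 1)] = (-8*v^5 - 18*v^4 - 4*v^3 - v^2 + 14*v - 6)/(4*v^4 + 4*v^3 - 3*v^2 - 2*v + 1)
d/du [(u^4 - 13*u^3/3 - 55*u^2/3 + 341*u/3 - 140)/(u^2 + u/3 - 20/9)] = 6*(27*u^5 - 45*u^4 - 159*u^3 - 1227*u^2 + 4880*u - 2780)/(81*u^4 + 54*u^3 - 351*u^2 - 120*u + 400)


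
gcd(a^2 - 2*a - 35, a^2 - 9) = 1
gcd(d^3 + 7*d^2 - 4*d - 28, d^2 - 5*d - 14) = d + 2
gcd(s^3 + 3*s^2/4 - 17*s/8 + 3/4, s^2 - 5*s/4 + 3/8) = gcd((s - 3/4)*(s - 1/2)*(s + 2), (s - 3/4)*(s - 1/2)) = s^2 - 5*s/4 + 3/8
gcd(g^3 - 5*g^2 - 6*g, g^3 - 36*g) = g^2 - 6*g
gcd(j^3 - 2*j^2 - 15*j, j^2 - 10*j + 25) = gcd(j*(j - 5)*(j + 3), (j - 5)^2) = j - 5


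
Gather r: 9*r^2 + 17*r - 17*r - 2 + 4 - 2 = 9*r^2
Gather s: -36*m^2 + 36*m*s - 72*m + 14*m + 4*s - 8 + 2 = -36*m^2 - 58*m + s*(36*m + 4) - 6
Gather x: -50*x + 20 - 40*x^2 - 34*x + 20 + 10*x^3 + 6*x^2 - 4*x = 10*x^3 - 34*x^2 - 88*x + 40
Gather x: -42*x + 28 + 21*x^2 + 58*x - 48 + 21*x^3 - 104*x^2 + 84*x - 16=21*x^3 - 83*x^2 + 100*x - 36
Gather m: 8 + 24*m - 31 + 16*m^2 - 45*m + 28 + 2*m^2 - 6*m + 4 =18*m^2 - 27*m + 9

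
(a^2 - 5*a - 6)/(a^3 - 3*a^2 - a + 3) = (a - 6)/(a^2 - 4*a + 3)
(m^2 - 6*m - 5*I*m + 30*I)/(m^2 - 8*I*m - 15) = (m - 6)/(m - 3*I)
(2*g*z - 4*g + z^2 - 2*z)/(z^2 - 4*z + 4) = (2*g + z)/(z - 2)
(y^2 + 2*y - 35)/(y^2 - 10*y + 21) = (y^2 + 2*y - 35)/(y^2 - 10*y + 21)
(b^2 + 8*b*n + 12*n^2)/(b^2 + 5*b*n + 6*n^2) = (b + 6*n)/(b + 3*n)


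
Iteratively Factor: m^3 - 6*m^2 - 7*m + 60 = (m - 4)*(m^2 - 2*m - 15) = (m - 5)*(m - 4)*(m + 3)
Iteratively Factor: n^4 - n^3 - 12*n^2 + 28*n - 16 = (n - 1)*(n^3 - 12*n + 16) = (n - 2)*(n - 1)*(n^2 + 2*n - 8) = (n - 2)*(n - 1)*(n + 4)*(n - 2)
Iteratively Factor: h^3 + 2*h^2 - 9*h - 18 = (h + 3)*(h^2 - h - 6) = (h + 2)*(h + 3)*(h - 3)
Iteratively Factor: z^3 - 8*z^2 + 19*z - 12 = (z - 1)*(z^2 - 7*z + 12) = (z - 3)*(z - 1)*(z - 4)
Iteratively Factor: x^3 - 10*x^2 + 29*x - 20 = (x - 5)*(x^2 - 5*x + 4) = (x - 5)*(x - 4)*(x - 1)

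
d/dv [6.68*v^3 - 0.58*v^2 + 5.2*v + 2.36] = 20.04*v^2 - 1.16*v + 5.2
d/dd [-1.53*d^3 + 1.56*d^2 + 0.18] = d*(3.12 - 4.59*d)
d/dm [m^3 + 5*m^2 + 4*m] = 3*m^2 + 10*m + 4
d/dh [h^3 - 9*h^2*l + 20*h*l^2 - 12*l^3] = 3*h^2 - 18*h*l + 20*l^2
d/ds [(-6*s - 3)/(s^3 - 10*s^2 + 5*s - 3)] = 3*(4*s^3 - 17*s^2 - 20*s + 11)/(s^6 - 20*s^5 + 110*s^4 - 106*s^3 + 85*s^2 - 30*s + 9)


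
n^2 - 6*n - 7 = (n - 7)*(n + 1)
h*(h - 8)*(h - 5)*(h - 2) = h^4 - 15*h^3 + 66*h^2 - 80*h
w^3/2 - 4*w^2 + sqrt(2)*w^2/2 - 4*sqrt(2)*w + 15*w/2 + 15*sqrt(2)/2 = (w/2 + sqrt(2)/2)*(w - 5)*(w - 3)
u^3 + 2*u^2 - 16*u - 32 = (u - 4)*(u + 2)*(u + 4)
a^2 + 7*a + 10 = (a + 2)*(a + 5)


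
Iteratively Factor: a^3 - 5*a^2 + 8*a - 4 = (a - 1)*(a^2 - 4*a + 4) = (a - 2)*(a - 1)*(a - 2)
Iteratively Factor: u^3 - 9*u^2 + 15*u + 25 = (u - 5)*(u^2 - 4*u - 5) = (u - 5)*(u + 1)*(u - 5)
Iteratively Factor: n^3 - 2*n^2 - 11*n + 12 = (n - 1)*(n^2 - n - 12) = (n - 1)*(n + 3)*(n - 4)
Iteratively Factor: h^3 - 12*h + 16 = (h + 4)*(h^2 - 4*h + 4) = (h - 2)*(h + 4)*(h - 2)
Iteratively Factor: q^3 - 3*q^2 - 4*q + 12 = (q - 2)*(q^2 - q - 6) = (q - 3)*(q - 2)*(q + 2)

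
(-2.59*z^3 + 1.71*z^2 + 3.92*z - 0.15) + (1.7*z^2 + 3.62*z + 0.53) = -2.59*z^3 + 3.41*z^2 + 7.54*z + 0.38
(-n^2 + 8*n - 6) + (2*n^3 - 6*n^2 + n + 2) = 2*n^3 - 7*n^2 + 9*n - 4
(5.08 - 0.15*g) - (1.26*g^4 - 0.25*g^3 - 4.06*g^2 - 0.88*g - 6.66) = -1.26*g^4 + 0.25*g^3 + 4.06*g^2 + 0.73*g + 11.74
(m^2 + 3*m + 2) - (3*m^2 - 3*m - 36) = -2*m^2 + 6*m + 38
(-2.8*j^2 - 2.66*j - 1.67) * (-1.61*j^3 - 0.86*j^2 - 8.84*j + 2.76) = 4.508*j^5 + 6.6906*j^4 + 29.7283*j^3 + 17.2226*j^2 + 7.4212*j - 4.6092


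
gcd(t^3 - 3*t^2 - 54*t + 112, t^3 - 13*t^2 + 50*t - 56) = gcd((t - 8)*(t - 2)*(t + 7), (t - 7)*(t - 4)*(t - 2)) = t - 2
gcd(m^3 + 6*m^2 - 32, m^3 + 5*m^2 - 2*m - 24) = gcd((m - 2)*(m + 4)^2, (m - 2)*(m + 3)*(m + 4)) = m^2 + 2*m - 8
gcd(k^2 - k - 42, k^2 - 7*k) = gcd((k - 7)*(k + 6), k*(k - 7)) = k - 7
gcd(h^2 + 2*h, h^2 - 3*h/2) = h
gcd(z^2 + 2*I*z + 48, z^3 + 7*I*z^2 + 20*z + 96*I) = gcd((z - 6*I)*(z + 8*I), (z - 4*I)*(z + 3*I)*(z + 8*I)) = z + 8*I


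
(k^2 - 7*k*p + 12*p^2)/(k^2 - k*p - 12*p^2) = (k - 3*p)/(k + 3*p)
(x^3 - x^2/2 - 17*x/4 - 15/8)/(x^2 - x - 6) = (-x^3 + x^2/2 + 17*x/4 + 15/8)/(-x^2 + x + 6)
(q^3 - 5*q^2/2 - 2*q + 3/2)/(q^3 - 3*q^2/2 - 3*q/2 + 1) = (q - 3)/(q - 2)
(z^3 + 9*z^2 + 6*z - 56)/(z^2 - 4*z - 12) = (-z^3 - 9*z^2 - 6*z + 56)/(-z^2 + 4*z + 12)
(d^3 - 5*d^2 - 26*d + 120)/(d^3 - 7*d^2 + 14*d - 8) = (d^2 - d - 30)/(d^2 - 3*d + 2)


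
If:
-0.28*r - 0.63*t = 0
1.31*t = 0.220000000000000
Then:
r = -0.38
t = 0.17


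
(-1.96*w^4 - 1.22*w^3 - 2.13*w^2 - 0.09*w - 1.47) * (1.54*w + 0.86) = -3.0184*w^5 - 3.5644*w^4 - 4.3294*w^3 - 1.9704*w^2 - 2.3412*w - 1.2642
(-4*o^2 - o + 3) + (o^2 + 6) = -3*o^2 - o + 9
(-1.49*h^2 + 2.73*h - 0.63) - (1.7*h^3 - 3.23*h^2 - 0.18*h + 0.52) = -1.7*h^3 + 1.74*h^2 + 2.91*h - 1.15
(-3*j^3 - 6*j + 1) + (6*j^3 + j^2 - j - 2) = 3*j^3 + j^2 - 7*j - 1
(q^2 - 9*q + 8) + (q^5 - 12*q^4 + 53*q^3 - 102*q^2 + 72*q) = q^5 - 12*q^4 + 53*q^3 - 101*q^2 + 63*q + 8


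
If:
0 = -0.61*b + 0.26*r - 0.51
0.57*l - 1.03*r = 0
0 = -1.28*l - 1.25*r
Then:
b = -0.84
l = 0.00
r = 0.00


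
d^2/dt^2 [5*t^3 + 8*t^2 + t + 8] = 30*t + 16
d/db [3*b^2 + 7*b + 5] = 6*b + 7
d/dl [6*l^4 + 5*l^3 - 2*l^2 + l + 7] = 24*l^3 + 15*l^2 - 4*l + 1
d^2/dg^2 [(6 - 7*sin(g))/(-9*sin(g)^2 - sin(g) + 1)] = (-567*sin(g)^5 + 2007*sin(g)^4 + 918*sin(g)^3 - 2701*sin(g)^2 + 53*sin(g) - 106)/(9*sin(g)^2 + sin(g) - 1)^3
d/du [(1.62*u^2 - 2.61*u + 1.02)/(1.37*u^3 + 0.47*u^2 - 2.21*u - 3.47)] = (-2.2194*u^4 + 7.1514*u^3 - 6.5457*u^2 - 12.2016*u + 11.3109)/(1.8769*u^6 + 1.2878*u^5 - 5.8345*u^4 - 11.5852*u^3 + 1.6223*u^2 + 15.3374*u + 12.0409)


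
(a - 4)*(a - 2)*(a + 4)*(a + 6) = a^4 + 4*a^3 - 28*a^2 - 64*a + 192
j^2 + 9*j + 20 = (j + 4)*(j + 5)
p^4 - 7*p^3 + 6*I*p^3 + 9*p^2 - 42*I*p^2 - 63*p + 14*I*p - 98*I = (p - 7)*(p - 2*I)*(p + I)*(p + 7*I)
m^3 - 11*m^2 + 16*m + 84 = (m - 7)*(m - 6)*(m + 2)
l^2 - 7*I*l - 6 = (l - 6*I)*(l - I)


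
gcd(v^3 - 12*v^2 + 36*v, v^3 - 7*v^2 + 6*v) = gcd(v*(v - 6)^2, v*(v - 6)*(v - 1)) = v^2 - 6*v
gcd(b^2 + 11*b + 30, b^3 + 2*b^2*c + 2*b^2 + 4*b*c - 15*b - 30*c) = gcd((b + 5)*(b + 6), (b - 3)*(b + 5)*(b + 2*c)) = b + 5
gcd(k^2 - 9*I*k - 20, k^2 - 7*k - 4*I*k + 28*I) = k - 4*I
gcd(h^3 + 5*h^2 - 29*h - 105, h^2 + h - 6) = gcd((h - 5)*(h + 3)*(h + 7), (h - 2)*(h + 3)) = h + 3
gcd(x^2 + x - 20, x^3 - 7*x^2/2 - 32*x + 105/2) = x + 5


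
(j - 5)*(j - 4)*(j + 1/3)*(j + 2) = j^4 - 20*j^3/3 - j^2/3 + 122*j/3 + 40/3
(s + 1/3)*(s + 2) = s^2 + 7*s/3 + 2/3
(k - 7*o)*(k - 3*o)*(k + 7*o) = k^3 - 3*k^2*o - 49*k*o^2 + 147*o^3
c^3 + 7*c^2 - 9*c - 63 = (c - 3)*(c + 3)*(c + 7)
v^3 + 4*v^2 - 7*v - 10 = (v - 2)*(v + 1)*(v + 5)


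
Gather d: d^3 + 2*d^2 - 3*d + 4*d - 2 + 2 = d^3 + 2*d^2 + d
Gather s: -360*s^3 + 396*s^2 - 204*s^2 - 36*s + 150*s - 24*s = -360*s^3 + 192*s^2 + 90*s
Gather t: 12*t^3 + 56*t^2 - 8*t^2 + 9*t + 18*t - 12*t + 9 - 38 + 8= 12*t^3 + 48*t^2 + 15*t - 21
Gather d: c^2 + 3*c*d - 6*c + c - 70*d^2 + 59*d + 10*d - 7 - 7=c^2 - 5*c - 70*d^2 + d*(3*c + 69) - 14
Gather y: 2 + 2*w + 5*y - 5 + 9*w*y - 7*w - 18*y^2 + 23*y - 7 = -5*w - 18*y^2 + y*(9*w + 28) - 10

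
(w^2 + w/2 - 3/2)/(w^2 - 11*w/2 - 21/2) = (w - 1)/(w - 7)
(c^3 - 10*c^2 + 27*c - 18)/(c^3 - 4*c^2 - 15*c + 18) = (c - 3)/(c + 3)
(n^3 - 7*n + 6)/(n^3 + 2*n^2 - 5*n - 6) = (n - 1)/(n + 1)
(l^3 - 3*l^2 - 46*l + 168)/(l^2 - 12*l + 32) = (l^2 + l - 42)/(l - 8)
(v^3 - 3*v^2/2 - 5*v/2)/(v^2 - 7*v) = (2*v^2 - 3*v - 5)/(2*(v - 7))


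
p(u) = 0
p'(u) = 0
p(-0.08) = 0.00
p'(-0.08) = 0.00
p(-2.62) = 0.00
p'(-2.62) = 0.00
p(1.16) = 0.00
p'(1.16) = 0.00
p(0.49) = 0.00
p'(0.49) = 0.00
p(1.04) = 0.00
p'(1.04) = 0.00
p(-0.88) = 0.00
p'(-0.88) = 0.00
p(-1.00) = 0.00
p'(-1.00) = 0.00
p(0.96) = 0.00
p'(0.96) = 0.00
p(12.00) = 0.00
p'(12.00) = 0.00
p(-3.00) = 0.00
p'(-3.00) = 0.00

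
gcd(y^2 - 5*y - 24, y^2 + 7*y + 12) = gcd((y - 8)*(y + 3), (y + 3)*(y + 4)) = y + 3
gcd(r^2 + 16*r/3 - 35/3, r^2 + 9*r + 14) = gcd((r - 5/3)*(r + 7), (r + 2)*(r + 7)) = r + 7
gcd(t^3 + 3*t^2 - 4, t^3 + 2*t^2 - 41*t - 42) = 1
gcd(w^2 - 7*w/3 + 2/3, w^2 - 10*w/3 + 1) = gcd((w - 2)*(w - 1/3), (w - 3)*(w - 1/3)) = w - 1/3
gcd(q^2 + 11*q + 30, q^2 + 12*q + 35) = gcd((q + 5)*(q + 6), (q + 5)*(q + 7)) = q + 5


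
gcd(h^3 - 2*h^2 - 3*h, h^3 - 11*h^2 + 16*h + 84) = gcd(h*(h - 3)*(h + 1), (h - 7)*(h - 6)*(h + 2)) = 1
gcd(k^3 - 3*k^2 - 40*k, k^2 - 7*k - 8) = k - 8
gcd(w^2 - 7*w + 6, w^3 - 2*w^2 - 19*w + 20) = w - 1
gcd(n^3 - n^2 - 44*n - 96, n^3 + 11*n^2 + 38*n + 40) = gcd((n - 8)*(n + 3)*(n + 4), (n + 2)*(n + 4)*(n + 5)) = n + 4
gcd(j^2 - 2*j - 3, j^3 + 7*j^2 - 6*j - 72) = j - 3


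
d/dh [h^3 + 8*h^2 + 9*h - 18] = 3*h^2 + 16*h + 9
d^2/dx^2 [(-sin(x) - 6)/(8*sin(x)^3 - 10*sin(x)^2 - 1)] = (-256*sin(x)^7 - 3216*sin(x)^6 + 5564*sin(x)^5 + 1624*sin(x)^4 - 7852*sin(x)^3 + 3936*sin(x)^2 + 227*sin(x) - 120)/(-8*sin(x)^3 + 10*sin(x)^2 + 1)^3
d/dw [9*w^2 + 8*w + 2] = 18*w + 8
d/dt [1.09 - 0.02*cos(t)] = 0.02*sin(t)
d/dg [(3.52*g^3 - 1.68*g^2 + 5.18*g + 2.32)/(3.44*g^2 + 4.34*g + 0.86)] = (12.1088*g^4 + 30.5536*g^3 - 16.0288*g^2 - 18.8512*g - 5.614)/(11.8336*g^4 + 29.8592*g^3 + 24.7524*g^2 + 7.4648*g + 0.7396)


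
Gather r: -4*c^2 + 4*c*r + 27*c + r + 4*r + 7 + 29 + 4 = -4*c^2 + 27*c + r*(4*c + 5) + 40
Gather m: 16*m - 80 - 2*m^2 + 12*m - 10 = -2*m^2 + 28*m - 90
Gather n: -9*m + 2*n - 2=-9*m + 2*n - 2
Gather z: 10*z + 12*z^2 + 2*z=12*z^2 + 12*z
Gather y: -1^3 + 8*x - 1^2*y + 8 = 8*x - y + 7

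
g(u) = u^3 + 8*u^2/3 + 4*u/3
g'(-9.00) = 196.33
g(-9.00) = -525.00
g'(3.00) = 44.33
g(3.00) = 55.00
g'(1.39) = 14.54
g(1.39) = 9.69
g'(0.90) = 8.56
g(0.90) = 4.09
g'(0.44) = 4.26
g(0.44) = 1.19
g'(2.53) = 34.03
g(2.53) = 36.64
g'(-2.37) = 5.54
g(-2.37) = -1.49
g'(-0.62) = -0.82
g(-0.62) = -0.04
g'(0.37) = 3.72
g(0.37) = 0.91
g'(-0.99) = -1.01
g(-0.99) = 0.32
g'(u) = 3*u^2 + 16*u/3 + 4/3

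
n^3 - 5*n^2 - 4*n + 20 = (n - 5)*(n - 2)*(n + 2)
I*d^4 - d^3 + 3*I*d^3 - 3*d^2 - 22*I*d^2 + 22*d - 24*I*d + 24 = (d - 4)*(d + 6)*(d + I)*(I*d + I)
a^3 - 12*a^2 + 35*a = a*(a - 7)*(a - 5)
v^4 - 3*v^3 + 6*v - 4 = (v - 2)*(v - 1)*(v - sqrt(2))*(v + sqrt(2))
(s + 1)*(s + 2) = s^2 + 3*s + 2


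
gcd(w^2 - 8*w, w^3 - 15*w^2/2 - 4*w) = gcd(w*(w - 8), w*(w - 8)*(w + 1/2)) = w^2 - 8*w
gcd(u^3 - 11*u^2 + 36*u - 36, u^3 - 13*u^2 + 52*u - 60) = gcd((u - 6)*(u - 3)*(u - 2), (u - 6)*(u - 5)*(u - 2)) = u^2 - 8*u + 12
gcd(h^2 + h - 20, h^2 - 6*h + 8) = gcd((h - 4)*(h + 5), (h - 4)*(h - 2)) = h - 4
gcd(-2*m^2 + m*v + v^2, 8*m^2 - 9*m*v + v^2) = -m + v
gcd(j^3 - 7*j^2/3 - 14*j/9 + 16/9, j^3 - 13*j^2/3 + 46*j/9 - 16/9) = j^2 - 10*j/3 + 16/9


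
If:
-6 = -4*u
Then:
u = 3/2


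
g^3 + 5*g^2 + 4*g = g*(g + 1)*(g + 4)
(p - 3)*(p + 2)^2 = p^3 + p^2 - 8*p - 12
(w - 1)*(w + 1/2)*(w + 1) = w^3 + w^2/2 - w - 1/2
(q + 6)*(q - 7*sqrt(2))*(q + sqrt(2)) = q^3 - 6*sqrt(2)*q^2 + 6*q^2 - 36*sqrt(2)*q - 14*q - 84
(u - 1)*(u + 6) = u^2 + 5*u - 6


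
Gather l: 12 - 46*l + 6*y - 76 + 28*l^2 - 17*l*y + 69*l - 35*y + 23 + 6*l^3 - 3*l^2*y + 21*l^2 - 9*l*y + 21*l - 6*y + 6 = 6*l^3 + l^2*(49 - 3*y) + l*(44 - 26*y) - 35*y - 35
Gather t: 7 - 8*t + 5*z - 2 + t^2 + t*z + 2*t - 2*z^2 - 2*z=t^2 + t*(z - 6) - 2*z^2 + 3*z + 5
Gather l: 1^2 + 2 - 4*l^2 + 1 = 4 - 4*l^2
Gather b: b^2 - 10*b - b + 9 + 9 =b^2 - 11*b + 18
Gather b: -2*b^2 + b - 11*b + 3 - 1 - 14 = -2*b^2 - 10*b - 12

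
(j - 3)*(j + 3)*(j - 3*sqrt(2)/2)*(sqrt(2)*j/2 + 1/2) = sqrt(2)*j^4/2 - j^3 - 21*sqrt(2)*j^2/4 + 9*j + 27*sqrt(2)/4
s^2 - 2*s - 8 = (s - 4)*(s + 2)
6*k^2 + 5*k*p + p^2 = (2*k + p)*(3*k + p)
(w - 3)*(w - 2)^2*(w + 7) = w^4 - 33*w^2 + 100*w - 84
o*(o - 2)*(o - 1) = o^3 - 3*o^2 + 2*o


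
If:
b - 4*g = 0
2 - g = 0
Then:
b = 8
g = 2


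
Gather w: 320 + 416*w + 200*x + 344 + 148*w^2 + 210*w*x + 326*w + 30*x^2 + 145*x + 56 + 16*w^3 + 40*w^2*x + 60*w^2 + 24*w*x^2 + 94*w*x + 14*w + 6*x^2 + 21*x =16*w^3 + w^2*(40*x + 208) + w*(24*x^2 + 304*x + 756) + 36*x^2 + 366*x + 720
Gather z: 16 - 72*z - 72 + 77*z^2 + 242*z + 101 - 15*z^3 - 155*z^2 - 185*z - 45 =-15*z^3 - 78*z^2 - 15*z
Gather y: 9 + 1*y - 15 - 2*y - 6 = -y - 12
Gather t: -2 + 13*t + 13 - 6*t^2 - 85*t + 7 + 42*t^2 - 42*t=36*t^2 - 114*t + 18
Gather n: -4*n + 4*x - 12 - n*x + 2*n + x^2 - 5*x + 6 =n*(-x - 2) + x^2 - x - 6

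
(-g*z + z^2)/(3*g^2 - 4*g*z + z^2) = z/(-3*g + z)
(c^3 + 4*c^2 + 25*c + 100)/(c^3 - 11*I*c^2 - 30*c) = (c^2 + c*(4 + 5*I) + 20*I)/(c*(c - 6*I))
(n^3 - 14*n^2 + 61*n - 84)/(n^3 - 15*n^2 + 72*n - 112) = (n - 3)/(n - 4)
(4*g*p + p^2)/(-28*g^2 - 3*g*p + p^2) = p/(-7*g + p)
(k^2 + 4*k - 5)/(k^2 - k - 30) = (k - 1)/(k - 6)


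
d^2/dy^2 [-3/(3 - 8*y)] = 384/(8*y - 3)^3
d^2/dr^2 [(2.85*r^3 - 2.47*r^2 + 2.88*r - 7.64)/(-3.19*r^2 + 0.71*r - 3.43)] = (-2.8421709430404e-14*r^4 + 12.0685899999999*r^3 + 345.96006*r^2 - 115.93023*r - 115.39525)/(32.461759*r^6 - 21.675093*r^5 + 109.536306*r^4 - 46.969553*r^3 + 117.777282*r^2 - 25.059237*r + 40.353607)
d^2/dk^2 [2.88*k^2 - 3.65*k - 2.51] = 5.76000000000000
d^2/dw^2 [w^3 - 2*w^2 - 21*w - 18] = 6*w - 4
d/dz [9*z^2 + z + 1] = 18*z + 1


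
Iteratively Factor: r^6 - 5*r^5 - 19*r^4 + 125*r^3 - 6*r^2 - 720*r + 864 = (r - 3)*(r^5 - 2*r^4 - 25*r^3 + 50*r^2 + 144*r - 288) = (r - 3)*(r + 3)*(r^4 - 5*r^3 - 10*r^2 + 80*r - 96) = (r - 3)*(r - 2)*(r + 3)*(r^3 - 3*r^2 - 16*r + 48) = (r - 3)^2*(r - 2)*(r + 3)*(r^2 - 16) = (r - 3)^2*(r - 2)*(r + 3)*(r + 4)*(r - 4)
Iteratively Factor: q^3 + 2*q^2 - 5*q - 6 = (q + 3)*(q^2 - q - 2) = (q + 1)*(q + 3)*(q - 2)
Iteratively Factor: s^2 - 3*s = (s - 3)*(s)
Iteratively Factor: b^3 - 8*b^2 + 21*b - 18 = (b - 3)*(b^2 - 5*b + 6) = (b - 3)^2*(b - 2)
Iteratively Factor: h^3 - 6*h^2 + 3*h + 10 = (h - 5)*(h^2 - h - 2) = (h - 5)*(h - 2)*(h + 1)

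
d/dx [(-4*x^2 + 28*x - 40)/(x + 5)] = 4*(-x^2 - 10*x + 45)/(x^2 + 10*x + 25)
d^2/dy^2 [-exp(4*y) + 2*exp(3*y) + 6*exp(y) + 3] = (-16*exp(3*y) + 18*exp(2*y) + 6)*exp(y)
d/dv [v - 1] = 1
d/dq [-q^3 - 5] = -3*q^2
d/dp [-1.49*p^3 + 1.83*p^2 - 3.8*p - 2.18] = -4.47*p^2 + 3.66*p - 3.8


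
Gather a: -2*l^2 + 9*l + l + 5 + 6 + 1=-2*l^2 + 10*l + 12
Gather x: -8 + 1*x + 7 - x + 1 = 0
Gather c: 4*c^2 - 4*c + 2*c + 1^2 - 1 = 4*c^2 - 2*c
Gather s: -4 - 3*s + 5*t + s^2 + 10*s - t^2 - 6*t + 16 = s^2 + 7*s - t^2 - t + 12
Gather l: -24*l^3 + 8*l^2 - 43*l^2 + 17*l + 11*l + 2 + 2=-24*l^3 - 35*l^2 + 28*l + 4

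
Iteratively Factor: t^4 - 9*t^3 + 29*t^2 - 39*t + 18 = (t - 2)*(t^3 - 7*t^2 + 15*t - 9) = (t - 3)*(t - 2)*(t^2 - 4*t + 3) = (t - 3)*(t - 2)*(t - 1)*(t - 3)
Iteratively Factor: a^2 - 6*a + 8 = (a - 2)*(a - 4)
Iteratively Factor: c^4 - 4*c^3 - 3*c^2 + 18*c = (c - 3)*(c^3 - c^2 - 6*c) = (c - 3)*(c + 2)*(c^2 - 3*c) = (c - 3)^2*(c + 2)*(c)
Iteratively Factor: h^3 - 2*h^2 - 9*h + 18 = (h + 3)*(h^2 - 5*h + 6) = (h - 3)*(h + 3)*(h - 2)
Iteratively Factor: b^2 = (b)*(b)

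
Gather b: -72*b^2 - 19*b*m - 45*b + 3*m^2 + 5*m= -72*b^2 + b*(-19*m - 45) + 3*m^2 + 5*m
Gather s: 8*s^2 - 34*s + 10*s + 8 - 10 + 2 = 8*s^2 - 24*s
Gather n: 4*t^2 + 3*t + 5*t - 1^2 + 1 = 4*t^2 + 8*t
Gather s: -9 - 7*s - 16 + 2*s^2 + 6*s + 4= 2*s^2 - s - 21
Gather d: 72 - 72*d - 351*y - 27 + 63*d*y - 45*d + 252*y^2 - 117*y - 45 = d*(63*y - 117) + 252*y^2 - 468*y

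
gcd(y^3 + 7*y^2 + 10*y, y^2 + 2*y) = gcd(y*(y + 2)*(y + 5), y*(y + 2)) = y^2 + 2*y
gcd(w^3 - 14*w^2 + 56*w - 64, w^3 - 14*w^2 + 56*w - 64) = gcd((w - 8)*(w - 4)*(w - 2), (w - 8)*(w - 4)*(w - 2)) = w^3 - 14*w^2 + 56*w - 64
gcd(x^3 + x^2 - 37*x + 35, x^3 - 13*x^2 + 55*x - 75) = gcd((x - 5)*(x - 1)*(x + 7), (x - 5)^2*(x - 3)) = x - 5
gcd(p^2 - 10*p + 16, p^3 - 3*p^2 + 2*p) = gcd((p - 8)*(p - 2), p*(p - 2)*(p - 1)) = p - 2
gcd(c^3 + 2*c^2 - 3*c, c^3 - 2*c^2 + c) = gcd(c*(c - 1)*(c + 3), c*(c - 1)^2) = c^2 - c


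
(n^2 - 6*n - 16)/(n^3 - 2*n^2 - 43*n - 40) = (n + 2)/(n^2 + 6*n + 5)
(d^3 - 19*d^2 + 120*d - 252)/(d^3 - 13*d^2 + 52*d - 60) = (d^2 - 13*d + 42)/(d^2 - 7*d + 10)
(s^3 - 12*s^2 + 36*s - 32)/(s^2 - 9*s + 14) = (s^2 - 10*s + 16)/(s - 7)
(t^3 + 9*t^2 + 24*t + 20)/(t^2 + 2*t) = t + 7 + 10/t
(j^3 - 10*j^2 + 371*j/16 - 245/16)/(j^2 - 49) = (j^2 - 3*j + 35/16)/(j + 7)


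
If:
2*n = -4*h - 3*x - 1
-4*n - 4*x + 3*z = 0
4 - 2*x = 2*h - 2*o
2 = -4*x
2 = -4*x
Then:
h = -3*z/8 - 1/8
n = 3*z/4 + 1/2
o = -3*z/8 - 21/8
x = -1/2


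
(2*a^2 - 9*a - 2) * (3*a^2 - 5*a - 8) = 6*a^4 - 37*a^3 + 23*a^2 + 82*a + 16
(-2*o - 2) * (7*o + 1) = -14*o^2 - 16*o - 2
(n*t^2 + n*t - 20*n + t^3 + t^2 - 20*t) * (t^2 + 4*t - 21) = n*t^4 + 5*n*t^3 - 37*n*t^2 - 101*n*t + 420*n + t^5 + 5*t^4 - 37*t^3 - 101*t^2 + 420*t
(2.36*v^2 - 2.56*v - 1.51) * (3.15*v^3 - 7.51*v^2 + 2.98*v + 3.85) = 7.434*v^5 - 25.7876*v^4 + 21.5019*v^3 + 12.7973*v^2 - 14.3558*v - 5.8135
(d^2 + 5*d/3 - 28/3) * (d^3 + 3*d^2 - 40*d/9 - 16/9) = d^5 + 14*d^4/3 - 79*d^3/9 - 1004*d^2/27 + 1040*d/27 + 448/27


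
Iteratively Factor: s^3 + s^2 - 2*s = (s)*(s^2 + s - 2) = s*(s - 1)*(s + 2)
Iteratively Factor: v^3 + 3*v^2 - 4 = (v + 2)*(v^2 + v - 2) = (v - 1)*(v + 2)*(v + 2)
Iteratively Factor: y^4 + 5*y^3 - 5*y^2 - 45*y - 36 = (y + 3)*(y^3 + 2*y^2 - 11*y - 12) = (y + 1)*(y + 3)*(y^2 + y - 12) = (y + 1)*(y + 3)*(y + 4)*(y - 3)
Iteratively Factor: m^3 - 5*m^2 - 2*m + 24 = (m - 3)*(m^2 - 2*m - 8) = (m - 4)*(m - 3)*(m + 2)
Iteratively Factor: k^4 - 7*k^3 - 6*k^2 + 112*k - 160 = (k + 4)*(k^3 - 11*k^2 + 38*k - 40) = (k - 5)*(k + 4)*(k^2 - 6*k + 8) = (k - 5)*(k - 4)*(k + 4)*(k - 2)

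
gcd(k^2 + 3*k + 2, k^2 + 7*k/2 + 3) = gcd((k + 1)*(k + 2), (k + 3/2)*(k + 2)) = k + 2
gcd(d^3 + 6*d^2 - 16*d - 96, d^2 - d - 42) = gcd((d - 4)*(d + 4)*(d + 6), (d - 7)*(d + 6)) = d + 6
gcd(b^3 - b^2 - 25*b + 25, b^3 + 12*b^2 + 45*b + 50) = b + 5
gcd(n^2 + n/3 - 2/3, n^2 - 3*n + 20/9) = 1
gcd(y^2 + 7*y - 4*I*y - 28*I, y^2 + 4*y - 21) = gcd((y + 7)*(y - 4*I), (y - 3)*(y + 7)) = y + 7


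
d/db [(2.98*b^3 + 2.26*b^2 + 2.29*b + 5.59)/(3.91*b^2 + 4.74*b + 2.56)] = (11.6518*b^4 + 28.2504*b^3 + 24.6449*b^2 - 32.1426*b - 20.6342)/(15.2881*b^4 + 37.0668*b^3 + 42.4868*b^2 + 24.2688*b + 6.5536)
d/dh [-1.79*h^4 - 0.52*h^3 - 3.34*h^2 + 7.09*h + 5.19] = -7.16*h^3 - 1.56*h^2 - 6.68*h + 7.09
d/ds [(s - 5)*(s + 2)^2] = (s + 2)*(3*s - 8)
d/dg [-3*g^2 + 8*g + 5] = 8 - 6*g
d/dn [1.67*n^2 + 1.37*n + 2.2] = 3.34*n + 1.37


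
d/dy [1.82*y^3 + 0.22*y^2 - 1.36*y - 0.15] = 5.46*y^2 + 0.44*y - 1.36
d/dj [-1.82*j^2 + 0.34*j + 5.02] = 0.34 - 3.64*j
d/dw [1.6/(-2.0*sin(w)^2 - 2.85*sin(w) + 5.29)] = (6.4*sin(w) + 4.56)*cos(w)/(2.0*sin(w)^2 + 2.85*sin(w) - 5.29)^2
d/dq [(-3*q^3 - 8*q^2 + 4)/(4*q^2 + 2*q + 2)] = (-6*q^4 - 6*q^3 - 17*q^2 - 32*q - 4)/(2*(4*q^4 + 4*q^3 + 5*q^2 + 2*q + 1))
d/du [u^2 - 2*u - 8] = 2*u - 2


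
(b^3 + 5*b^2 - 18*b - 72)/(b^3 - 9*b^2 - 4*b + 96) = (b + 6)/(b - 8)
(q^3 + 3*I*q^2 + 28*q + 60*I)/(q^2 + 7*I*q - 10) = (q^2 + I*q + 30)/(q + 5*I)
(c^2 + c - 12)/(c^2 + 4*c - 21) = (c + 4)/(c + 7)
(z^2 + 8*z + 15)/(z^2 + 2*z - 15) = (z + 3)/(z - 3)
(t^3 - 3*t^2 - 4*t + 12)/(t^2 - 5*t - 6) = (-t^3 + 3*t^2 + 4*t - 12)/(-t^2 + 5*t + 6)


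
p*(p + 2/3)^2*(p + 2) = p^4 + 10*p^3/3 + 28*p^2/9 + 8*p/9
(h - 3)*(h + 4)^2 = h^3 + 5*h^2 - 8*h - 48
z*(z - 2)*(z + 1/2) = z^3 - 3*z^2/2 - z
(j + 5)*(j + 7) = j^2 + 12*j + 35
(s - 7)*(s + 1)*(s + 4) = s^3 - 2*s^2 - 31*s - 28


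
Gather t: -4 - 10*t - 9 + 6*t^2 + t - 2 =6*t^2 - 9*t - 15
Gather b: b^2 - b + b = b^2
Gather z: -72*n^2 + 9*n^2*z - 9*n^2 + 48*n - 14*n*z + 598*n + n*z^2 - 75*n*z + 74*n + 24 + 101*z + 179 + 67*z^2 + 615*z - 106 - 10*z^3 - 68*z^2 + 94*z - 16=-81*n^2 + 720*n - 10*z^3 + z^2*(n - 1) + z*(9*n^2 - 89*n + 810) + 81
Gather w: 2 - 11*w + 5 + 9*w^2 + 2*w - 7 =9*w^2 - 9*w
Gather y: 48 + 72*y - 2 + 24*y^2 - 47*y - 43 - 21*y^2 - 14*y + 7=3*y^2 + 11*y + 10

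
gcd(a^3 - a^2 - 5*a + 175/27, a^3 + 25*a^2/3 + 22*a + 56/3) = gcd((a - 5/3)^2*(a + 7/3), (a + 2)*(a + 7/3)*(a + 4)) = a + 7/3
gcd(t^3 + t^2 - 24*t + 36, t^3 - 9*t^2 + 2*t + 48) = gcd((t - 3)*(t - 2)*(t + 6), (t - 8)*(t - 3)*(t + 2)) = t - 3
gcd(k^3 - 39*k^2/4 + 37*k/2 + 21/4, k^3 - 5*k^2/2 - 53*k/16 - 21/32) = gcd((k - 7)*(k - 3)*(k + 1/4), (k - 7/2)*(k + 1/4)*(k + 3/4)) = k + 1/4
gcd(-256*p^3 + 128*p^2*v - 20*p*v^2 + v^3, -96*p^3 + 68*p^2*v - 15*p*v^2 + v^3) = 32*p^2 - 12*p*v + v^2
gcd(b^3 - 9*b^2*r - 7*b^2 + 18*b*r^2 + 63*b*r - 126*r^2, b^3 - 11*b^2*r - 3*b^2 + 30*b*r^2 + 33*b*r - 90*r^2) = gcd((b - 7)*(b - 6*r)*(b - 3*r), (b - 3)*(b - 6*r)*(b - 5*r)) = -b + 6*r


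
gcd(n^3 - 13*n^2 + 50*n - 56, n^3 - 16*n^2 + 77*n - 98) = n^2 - 9*n + 14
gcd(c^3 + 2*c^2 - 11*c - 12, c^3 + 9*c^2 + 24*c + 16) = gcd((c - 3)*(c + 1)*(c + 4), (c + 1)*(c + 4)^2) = c^2 + 5*c + 4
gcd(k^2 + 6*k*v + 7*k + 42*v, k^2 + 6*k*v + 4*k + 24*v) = k + 6*v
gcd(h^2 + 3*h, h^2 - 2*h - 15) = h + 3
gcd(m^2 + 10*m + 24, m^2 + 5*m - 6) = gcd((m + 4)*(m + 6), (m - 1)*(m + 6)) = m + 6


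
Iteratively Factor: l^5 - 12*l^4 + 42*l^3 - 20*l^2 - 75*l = (l)*(l^4 - 12*l^3 + 42*l^2 - 20*l - 75) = l*(l - 5)*(l^3 - 7*l^2 + 7*l + 15) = l*(l - 5)*(l - 3)*(l^2 - 4*l - 5) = l*(l - 5)^2*(l - 3)*(l + 1)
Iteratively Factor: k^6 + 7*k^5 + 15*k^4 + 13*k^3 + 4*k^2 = (k + 1)*(k^5 + 6*k^4 + 9*k^3 + 4*k^2) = (k + 1)^2*(k^4 + 5*k^3 + 4*k^2) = (k + 1)^3*(k^3 + 4*k^2) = k*(k + 1)^3*(k^2 + 4*k) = k^2*(k + 1)^3*(k + 4)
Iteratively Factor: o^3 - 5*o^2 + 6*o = (o - 3)*(o^2 - 2*o) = o*(o - 3)*(o - 2)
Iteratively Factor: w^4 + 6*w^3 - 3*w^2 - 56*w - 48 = (w + 4)*(w^3 + 2*w^2 - 11*w - 12) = (w - 3)*(w + 4)*(w^2 + 5*w + 4) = (w - 3)*(w + 1)*(w + 4)*(w + 4)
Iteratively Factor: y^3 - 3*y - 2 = (y + 1)*(y^2 - y - 2) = (y - 2)*(y + 1)*(y + 1)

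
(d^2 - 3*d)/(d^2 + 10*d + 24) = d*(d - 3)/(d^2 + 10*d + 24)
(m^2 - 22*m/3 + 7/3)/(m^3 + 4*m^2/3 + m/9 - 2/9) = 3*(m - 7)/(3*m^2 + 5*m + 2)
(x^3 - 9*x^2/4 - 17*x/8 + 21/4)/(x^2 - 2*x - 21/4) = (4*x^2 - 15*x + 14)/(2*(2*x - 7))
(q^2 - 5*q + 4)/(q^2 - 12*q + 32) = (q - 1)/(q - 8)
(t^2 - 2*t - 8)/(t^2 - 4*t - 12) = (t - 4)/(t - 6)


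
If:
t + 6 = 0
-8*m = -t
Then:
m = -3/4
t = -6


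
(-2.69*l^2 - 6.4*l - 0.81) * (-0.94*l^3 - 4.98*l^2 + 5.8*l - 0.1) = 2.5286*l^5 + 19.4122*l^4 + 17.0314*l^3 - 32.8172*l^2 - 4.058*l + 0.081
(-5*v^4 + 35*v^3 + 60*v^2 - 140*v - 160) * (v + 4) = -5*v^5 + 15*v^4 + 200*v^3 + 100*v^2 - 720*v - 640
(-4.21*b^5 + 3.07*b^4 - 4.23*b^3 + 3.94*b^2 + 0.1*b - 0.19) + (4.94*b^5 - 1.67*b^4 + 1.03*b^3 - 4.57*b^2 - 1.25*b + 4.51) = 0.73*b^5 + 1.4*b^4 - 3.2*b^3 - 0.63*b^2 - 1.15*b + 4.32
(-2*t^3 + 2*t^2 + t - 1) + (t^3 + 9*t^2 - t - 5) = -t^3 + 11*t^2 - 6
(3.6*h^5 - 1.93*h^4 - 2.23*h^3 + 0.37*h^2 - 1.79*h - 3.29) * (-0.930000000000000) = -3.348*h^5 + 1.7949*h^4 + 2.0739*h^3 - 0.3441*h^2 + 1.6647*h + 3.0597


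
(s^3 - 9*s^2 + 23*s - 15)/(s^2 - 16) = (s^3 - 9*s^2 + 23*s - 15)/(s^2 - 16)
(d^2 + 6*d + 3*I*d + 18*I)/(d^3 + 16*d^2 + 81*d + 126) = (d + 3*I)/(d^2 + 10*d + 21)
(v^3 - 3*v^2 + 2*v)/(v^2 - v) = v - 2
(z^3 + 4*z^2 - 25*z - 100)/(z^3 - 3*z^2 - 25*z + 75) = (z + 4)/(z - 3)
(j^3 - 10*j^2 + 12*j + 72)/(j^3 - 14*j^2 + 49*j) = (j^3 - 10*j^2 + 12*j + 72)/(j*(j^2 - 14*j + 49))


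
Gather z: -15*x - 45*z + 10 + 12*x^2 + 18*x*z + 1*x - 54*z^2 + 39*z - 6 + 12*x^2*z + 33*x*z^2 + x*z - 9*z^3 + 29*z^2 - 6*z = 12*x^2 - 14*x - 9*z^3 + z^2*(33*x - 25) + z*(12*x^2 + 19*x - 12) + 4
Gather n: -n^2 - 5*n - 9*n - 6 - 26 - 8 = -n^2 - 14*n - 40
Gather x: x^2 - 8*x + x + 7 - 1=x^2 - 7*x + 6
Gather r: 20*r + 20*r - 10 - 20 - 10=40*r - 40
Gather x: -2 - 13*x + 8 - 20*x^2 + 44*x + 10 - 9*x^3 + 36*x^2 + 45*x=-9*x^3 + 16*x^2 + 76*x + 16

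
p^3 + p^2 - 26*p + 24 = (p - 4)*(p - 1)*(p + 6)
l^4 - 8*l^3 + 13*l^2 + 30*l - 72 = (l - 4)*(l - 3)^2*(l + 2)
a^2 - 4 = (a - 2)*(a + 2)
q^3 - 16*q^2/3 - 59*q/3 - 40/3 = (q - 8)*(q + 1)*(q + 5/3)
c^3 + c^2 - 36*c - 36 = (c - 6)*(c + 1)*(c + 6)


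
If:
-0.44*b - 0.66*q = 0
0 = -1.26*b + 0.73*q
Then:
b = 0.00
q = 0.00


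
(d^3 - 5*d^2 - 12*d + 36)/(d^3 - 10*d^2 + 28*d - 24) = (d + 3)/(d - 2)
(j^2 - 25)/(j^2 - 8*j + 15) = (j + 5)/(j - 3)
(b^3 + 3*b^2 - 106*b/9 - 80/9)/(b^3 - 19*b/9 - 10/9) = (3*b^2 + 7*b - 40)/(3*b^2 - 2*b - 5)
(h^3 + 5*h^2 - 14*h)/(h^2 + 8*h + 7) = h*(h - 2)/(h + 1)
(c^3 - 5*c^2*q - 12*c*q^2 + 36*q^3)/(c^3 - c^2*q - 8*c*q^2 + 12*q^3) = (-c + 6*q)/(-c + 2*q)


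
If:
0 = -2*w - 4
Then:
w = -2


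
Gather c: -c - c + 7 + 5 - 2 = 10 - 2*c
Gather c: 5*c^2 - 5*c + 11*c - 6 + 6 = 5*c^2 + 6*c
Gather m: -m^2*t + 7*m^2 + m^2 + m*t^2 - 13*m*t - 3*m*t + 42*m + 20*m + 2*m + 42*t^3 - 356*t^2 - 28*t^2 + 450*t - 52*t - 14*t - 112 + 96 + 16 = m^2*(8 - t) + m*(t^2 - 16*t + 64) + 42*t^3 - 384*t^2 + 384*t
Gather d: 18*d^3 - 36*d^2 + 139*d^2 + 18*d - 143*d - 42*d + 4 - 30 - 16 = 18*d^3 + 103*d^2 - 167*d - 42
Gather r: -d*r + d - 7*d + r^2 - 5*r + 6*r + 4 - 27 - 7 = -6*d + r^2 + r*(1 - d) - 30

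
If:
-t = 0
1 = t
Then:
No Solution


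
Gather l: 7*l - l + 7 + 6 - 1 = 6*l + 12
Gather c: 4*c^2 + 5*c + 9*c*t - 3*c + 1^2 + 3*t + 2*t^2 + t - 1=4*c^2 + c*(9*t + 2) + 2*t^2 + 4*t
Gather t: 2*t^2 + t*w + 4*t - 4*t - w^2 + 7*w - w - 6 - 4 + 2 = 2*t^2 + t*w - w^2 + 6*w - 8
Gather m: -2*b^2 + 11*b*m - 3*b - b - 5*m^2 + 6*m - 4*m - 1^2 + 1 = -2*b^2 - 4*b - 5*m^2 + m*(11*b + 2)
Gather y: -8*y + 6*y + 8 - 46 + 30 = -2*y - 8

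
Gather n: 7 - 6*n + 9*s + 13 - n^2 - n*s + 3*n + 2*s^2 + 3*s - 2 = -n^2 + n*(-s - 3) + 2*s^2 + 12*s + 18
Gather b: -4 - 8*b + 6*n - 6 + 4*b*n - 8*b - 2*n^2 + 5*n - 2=b*(4*n - 16) - 2*n^2 + 11*n - 12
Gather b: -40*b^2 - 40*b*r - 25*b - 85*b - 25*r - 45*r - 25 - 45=-40*b^2 + b*(-40*r - 110) - 70*r - 70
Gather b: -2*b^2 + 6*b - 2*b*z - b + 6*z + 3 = -2*b^2 + b*(5 - 2*z) + 6*z + 3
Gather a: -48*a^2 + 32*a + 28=-48*a^2 + 32*a + 28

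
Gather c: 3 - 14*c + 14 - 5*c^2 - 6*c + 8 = -5*c^2 - 20*c + 25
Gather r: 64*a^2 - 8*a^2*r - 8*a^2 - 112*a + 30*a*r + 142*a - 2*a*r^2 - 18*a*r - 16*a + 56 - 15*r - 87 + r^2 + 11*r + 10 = 56*a^2 + 14*a + r^2*(1 - 2*a) + r*(-8*a^2 + 12*a - 4) - 21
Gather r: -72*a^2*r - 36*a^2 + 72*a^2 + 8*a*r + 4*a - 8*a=36*a^2 - 4*a + r*(-72*a^2 + 8*a)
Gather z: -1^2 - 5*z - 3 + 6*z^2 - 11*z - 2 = 6*z^2 - 16*z - 6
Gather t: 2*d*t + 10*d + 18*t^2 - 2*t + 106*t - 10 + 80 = 10*d + 18*t^2 + t*(2*d + 104) + 70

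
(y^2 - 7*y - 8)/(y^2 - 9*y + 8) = (y + 1)/(y - 1)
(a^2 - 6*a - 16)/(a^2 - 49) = (a^2 - 6*a - 16)/(a^2 - 49)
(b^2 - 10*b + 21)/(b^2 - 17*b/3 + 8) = 3*(b - 7)/(3*b - 8)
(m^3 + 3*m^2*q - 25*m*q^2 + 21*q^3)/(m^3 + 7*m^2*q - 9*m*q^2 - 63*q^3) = (m - q)/(m + 3*q)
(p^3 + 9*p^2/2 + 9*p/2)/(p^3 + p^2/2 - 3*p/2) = (p + 3)/(p - 1)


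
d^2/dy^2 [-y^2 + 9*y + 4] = -2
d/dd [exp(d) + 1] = exp(d)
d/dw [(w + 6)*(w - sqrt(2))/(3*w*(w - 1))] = (-7*w^2 + sqrt(2)*w^2 + 12*sqrt(2)*w - 6*sqrt(2))/(3*w^2*(w^2 - 2*w + 1))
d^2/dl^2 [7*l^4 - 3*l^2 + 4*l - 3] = 84*l^2 - 6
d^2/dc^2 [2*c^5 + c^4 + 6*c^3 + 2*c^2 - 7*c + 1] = 40*c^3 + 12*c^2 + 36*c + 4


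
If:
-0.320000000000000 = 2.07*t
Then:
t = -0.15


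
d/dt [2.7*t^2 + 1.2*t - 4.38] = 5.4*t + 1.2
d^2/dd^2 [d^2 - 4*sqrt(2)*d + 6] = 2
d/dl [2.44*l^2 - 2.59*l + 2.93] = 4.88*l - 2.59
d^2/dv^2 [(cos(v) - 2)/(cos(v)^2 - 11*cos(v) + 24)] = (-9*(1 - cos(2*v))^2*cos(v)/4 - 3*(1 - cos(2*v))^2/4 + cos(v)/2 - 116*cos(2*v) + 18*cos(3*v) + cos(5*v)/2 + 27)/((cos(v) - 8)^3*(cos(v) - 3)^3)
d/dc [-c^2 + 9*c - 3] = 9 - 2*c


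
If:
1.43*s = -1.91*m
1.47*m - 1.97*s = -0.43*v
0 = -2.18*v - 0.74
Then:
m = 0.04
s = -0.05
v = -0.34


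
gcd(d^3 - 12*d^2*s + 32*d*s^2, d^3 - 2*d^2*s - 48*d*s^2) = -d^2 + 8*d*s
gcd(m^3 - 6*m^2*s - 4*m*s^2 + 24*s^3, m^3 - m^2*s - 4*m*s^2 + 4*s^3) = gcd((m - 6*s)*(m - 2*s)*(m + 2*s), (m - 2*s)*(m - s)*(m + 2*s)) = -m^2 + 4*s^2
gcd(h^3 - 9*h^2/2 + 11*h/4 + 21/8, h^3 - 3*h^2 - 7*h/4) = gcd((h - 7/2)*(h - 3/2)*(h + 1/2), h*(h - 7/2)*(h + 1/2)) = h^2 - 3*h - 7/4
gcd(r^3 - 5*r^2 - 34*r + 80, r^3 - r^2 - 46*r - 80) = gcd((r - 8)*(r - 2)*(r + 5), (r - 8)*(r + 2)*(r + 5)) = r^2 - 3*r - 40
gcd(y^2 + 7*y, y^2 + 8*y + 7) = y + 7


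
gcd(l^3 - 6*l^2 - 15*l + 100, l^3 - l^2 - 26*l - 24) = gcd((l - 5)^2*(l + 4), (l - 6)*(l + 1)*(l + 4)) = l + 4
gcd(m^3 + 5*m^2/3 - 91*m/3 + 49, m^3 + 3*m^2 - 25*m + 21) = m^2 + 4*m - 21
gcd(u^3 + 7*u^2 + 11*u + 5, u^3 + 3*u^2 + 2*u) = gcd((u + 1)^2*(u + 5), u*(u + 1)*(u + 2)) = u + 1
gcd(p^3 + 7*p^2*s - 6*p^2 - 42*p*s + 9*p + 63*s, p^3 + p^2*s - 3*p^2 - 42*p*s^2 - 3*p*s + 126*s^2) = p^2 + 7*p*s - 3*p - 21*s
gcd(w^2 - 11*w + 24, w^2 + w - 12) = w - 3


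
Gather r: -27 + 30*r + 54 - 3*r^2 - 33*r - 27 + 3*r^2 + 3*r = 0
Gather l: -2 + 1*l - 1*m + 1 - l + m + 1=0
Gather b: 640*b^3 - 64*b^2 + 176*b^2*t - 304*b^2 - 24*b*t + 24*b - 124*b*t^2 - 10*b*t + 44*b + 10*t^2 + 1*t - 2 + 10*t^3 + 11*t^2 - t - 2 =640*b^3 + b^2*(176*t - 368) + b*(-124*t^2 - 34*t + 68) + 10*t^3 + 21*t^2 - 4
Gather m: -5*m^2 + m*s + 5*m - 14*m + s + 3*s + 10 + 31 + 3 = -5*m^2 + m*(s - 9) + 4*s + 44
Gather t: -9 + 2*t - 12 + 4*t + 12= 6*t - 9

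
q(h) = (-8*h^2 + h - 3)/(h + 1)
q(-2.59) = 37.27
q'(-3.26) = -5.65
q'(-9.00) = -7.81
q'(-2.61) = -3.37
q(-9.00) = 82.50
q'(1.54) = -6.14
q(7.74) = -54.29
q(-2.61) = 37.33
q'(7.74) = -7.84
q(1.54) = -8.04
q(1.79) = -9.62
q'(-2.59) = -3.25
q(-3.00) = 39.00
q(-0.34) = -6.46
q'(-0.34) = 19.55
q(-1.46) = 46.77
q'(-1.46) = 48.71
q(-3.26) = 40.39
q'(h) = (1 - 16*h)/(h + 1) - (-8*h^2 + h - 3)/(h + 1)^2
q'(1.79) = -6.46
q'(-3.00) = -5.00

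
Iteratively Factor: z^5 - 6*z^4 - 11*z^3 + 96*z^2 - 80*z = (z + 4)*(z^4 - 10*z^3 + 29*z^2 - 20*z) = (z - 4)*(z + 4)*(z^3 - 6*z^2 + 5*z) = z*(z - 4)*(z + 4)*(z^2 - 6*z + 5) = z*(z - 4)*(z - 1)*(z + 4)*(z - 5)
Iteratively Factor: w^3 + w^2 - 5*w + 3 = (w + 3)*(w^2 - 2*w + 1) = (w - 1)*(w + 3)*(w - 1)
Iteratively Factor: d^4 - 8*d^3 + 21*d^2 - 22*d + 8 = (d - 2)*(d^3 - 6*d^2 + 9*d - 4) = (d - 2)*(d - 1)*(d^2 - 5*d + 4) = (d - 4)*(d - 2)*(d - 1)*(d - 1)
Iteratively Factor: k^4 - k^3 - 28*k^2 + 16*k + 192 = (k + 3)*(k^3 - 4*k^2 - 16*k + 64) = (k + 3)*(k + 4)*(k^2 - 8*k + 16) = (k - 4)*(k + 3)*(k + 4)*(k - 4)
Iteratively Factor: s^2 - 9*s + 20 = (s - 5)*(s - 4)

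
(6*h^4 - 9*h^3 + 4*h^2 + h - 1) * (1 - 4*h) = -24*h^5 + 42*h^4 - 25*h^3 + 5*h - 1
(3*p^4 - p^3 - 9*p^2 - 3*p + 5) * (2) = 6*p^4 - 2*p^3 - 18*p^2 - 6*p + 10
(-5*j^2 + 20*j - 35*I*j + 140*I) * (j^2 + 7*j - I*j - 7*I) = -5*j^4 - 15*j^3 - 30*I*j^3 + 105*j^2 - 90*I*j^2 - 105*j + 840*I*j + 980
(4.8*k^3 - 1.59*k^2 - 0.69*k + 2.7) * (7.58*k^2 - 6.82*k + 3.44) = 36.384*k^5 - 44.7882*k^4 + 22.1256*k^3 + 19.7022*k^2 - 20.7876*k + 9.288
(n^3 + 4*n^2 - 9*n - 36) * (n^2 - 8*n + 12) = n^5 - 4*n^4 - 29*n^3 + 84*n^2 + 180*n - 432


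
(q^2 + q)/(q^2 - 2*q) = (q + 1)/(q - 2)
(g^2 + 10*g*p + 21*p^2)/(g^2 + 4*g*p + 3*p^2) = (g + 7*p)/(g + p)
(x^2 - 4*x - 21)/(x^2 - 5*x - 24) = (x - 7)/(x - 8)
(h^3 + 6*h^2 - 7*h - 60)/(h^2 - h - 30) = (h^2 + h - 12)/(h - 6)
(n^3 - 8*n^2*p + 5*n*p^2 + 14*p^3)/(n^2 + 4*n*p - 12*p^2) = (n^2 - 6*n*p - 7*p^2)/(n + 6*p)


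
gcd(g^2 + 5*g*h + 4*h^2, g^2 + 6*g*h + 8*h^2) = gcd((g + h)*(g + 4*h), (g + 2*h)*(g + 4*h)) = g + 4*h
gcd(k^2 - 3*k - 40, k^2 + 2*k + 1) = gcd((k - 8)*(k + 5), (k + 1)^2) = 1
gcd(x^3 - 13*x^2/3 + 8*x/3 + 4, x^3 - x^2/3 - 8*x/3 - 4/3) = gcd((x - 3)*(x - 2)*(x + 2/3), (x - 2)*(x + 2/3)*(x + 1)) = x^2 - 4*x/3 - 4/3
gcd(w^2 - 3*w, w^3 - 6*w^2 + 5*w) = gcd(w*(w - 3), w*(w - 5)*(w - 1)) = w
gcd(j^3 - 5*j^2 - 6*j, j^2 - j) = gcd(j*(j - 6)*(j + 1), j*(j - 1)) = j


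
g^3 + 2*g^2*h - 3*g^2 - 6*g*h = g*(g - 3)*(g + 2*h)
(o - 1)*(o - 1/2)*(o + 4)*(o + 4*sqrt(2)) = o^4 + 5*o^3/2 + 4*sqrt(2)*o^3 - 11*o^2/2 + 10*sqrt(2)*o^2 - 22*sqrt(2)*o + 2*o + 8*sqrt(2)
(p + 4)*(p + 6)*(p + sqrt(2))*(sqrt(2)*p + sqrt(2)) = sqrt(2)*p^4 + 2*p^3 + 11*sqrt(2)*p^3 + 22*p^2 + 34*sqrt(2)*p^2 + 24*sqrt(2)*p + 68*p + 48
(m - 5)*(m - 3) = m^2 - 8*m + 15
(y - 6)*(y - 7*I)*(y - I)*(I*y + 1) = I*y^4 + 9*y^3 - 6*I*y^3 - 54*y^2 - 15*I*y^2 - 7*y + 90*I*y + 42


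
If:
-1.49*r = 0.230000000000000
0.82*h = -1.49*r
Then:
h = 0.28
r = -0.15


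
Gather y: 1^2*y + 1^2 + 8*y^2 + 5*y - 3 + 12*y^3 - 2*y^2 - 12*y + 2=12*y^3 + 6*y^2 - 6*y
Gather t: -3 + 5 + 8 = 10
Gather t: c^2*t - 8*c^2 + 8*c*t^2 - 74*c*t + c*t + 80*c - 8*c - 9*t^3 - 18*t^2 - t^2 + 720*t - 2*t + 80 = -8*c^2 + 72*c - 9*t^3 + t^2*(8*c - 19) + t*(c^2 - 73*c + 718) + 80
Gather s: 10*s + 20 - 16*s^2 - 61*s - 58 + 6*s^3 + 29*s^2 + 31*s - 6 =6*s^3 + 13*s^2 - 20*s - 44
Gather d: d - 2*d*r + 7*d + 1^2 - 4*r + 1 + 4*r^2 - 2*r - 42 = d*(8 - 2*r) + 4*r^2 - 6*r - 40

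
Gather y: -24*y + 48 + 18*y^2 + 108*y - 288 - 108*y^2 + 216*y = -90*y^2 + 300*y - 240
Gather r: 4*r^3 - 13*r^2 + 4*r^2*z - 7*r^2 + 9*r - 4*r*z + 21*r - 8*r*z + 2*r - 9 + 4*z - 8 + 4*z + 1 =4*r^3 + r^2*(4*z - 20) + r*(32 - 12*z) + 8*z - 16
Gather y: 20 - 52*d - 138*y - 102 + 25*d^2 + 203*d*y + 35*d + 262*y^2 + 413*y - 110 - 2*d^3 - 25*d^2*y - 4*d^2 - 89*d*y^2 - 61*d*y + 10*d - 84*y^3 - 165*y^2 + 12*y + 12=-2*d^3 + 21*d^2 - 7*d - 84*y^3 + y^2*(97 - 89*d) + y*(-25*d^2 + 142*d + 287) - 180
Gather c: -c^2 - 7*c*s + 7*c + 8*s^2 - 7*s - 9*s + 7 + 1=-c^2 + c*(7 - 7*s) + 8*s^2 - 16*s + 8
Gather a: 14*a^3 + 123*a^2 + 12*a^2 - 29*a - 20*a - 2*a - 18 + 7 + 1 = 14*a^3 + 135*a^2 - 51*a - 10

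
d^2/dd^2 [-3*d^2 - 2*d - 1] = -6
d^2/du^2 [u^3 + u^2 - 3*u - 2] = 6*u + 2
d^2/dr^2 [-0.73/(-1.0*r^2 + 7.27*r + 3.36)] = (1.46*r^2 - 10.6142*r - 0.73*(2.0*r - 7.27)*(4.0*r - 14.54) - 4.9056)/(-1.0*r^2 + 7.27*r + 3.36)^3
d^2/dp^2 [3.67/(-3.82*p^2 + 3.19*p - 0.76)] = (107.108216*p^2 - 89.443772*p - 3.67*(7.64*p - 3.19)*(15.28*p - 6.38) + 21.309488)/(3.82*p^2 - 3.19*p + 0.76)^3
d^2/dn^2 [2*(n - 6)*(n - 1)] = 4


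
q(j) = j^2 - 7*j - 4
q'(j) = 2*j - 7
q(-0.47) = -0.49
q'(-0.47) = -7.94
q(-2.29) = 17.27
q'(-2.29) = -11.58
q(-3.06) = 26.78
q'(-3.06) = -13.12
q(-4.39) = 46.00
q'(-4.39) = -15.78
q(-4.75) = 51.81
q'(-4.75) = -16.50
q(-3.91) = 38.66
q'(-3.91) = -14.82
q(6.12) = -9.39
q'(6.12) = 5.24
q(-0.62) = 0.72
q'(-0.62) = -8.24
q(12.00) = 56.00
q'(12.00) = 17.00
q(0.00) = -4.00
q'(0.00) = -7.00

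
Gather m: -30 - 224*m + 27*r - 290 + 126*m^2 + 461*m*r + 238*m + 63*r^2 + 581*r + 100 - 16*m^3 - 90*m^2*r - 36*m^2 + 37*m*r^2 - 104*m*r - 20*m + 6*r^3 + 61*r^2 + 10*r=-16*m^3 + m^2*(90 - 90*r) + m*(37*r^2 + 357*r - 6) + 6*r^3 + 124*r^2 + 618*r - 220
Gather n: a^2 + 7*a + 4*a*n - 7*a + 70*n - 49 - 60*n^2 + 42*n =a^2 - 60*n^2 + n*(4*a + 112) - 49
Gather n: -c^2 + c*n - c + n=-c^2 - c + n*(c + 1)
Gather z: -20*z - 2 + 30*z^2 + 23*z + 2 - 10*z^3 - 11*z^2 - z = -10*z^3 + 19*z^2 + 2*z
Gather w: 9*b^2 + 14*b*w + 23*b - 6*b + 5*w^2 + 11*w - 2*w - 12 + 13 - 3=9*b^2 + 17*b + 5*w^2 + w*(14*b + 9) - 2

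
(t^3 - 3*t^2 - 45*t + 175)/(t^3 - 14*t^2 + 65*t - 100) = (t + 7)/(t - 4)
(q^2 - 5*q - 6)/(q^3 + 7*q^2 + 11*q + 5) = (q - 6)/(q^2 + 6*q + 5)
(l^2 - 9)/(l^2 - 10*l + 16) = (l^2 - 9)/(l^2 - 10*l + 16)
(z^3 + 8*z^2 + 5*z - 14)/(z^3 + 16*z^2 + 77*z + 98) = (z - 1)/(z + 7)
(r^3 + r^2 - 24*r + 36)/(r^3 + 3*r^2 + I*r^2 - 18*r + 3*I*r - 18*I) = (r - 2)/(r + I)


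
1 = 1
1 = 1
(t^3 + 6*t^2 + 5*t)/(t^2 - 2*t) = (t^2 + 6*t + 5)/(t - 2)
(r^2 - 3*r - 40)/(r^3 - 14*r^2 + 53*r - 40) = (r + 5)/(r^2 - 6*r + 5)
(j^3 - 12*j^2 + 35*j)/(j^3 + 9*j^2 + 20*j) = (j^2 - 12*j + 35)/(j^2 + 9*j + 20)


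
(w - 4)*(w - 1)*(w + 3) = w^3 - 2*w^2 - 11*w + 12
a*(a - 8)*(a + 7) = a^3 - a^2 - 56*a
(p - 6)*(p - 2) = p^2 - 8*p + 12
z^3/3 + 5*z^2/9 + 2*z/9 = z*(z/3 + 1/3)*(z + 2/3)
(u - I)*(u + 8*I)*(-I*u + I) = -I*u^3 + 7*u^2 + I*u^2 - 7*u - 8*I*u + 8*I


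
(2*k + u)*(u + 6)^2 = 2*k*u^2 + 24*k*u + 72*k + u^3 + 12*u^2 + 36*u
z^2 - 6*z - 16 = (z - 8)*(z + 2)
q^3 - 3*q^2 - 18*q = q*(q - 6)*(q + 3)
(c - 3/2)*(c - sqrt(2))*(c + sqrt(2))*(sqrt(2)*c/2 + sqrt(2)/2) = sqrt(2)*c^4/2 - sqrt(2)*c^3/4 - 7*sqrt(2)*c^2/4 + sqrt(2)*c/2 + 3*sqrt(2)/2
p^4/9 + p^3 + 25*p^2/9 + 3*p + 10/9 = (p/3 + 1/3)^2*(p + 2)*(p + 5)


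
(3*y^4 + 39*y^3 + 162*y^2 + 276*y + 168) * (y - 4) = 3*y^5 + 27*y^4 + 6*y^3 - 372*y^2 - 936*y - 672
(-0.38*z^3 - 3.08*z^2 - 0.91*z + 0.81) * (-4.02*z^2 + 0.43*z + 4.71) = 1.5276*z^5 + 12.2182*z^4 + 0.544*z^3 - 18.1543*z^2 - 3.9378*z + 3.8151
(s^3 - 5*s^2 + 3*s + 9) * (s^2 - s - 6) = s^5 - 6*s^4 + 2*s^3 + 36*s^2 - 27*s - 54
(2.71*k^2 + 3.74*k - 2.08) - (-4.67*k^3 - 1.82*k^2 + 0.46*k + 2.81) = 4.67*k^3 + 4.53*k^2 + 3.28*k - 4.89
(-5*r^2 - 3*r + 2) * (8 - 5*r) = 25*r^3 - 25*r^2 - 34*r + 16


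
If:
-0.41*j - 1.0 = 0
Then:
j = -2.44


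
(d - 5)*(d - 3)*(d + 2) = d^3 - 6*d^2 - d + 30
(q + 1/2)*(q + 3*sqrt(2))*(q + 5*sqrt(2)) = q^3 + q^2/2 + 8*sqrt(2)*q^2 + 4*sqrt(2)*q + 30*q + 15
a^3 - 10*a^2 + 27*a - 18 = (a - 6)*(a - 3)*(a - 1)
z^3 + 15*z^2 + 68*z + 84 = (z + 2)*(z + 6)*(z + 7)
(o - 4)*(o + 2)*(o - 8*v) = o^3 - 8*o^2*v - 2*o^2 + 16*o*v - 8*o + 64*v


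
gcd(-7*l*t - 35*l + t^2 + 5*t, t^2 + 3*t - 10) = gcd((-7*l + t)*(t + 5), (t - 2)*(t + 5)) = t + 5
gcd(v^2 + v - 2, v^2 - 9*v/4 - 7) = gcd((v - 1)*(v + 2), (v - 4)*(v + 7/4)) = 1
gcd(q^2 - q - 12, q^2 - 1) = 1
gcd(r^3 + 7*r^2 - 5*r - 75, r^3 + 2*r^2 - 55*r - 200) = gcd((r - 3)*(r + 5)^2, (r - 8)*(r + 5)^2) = r^2 + 10*r + 25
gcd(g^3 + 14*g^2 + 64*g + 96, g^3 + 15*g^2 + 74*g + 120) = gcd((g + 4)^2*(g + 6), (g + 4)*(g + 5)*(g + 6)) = g^2 + 10*g + 24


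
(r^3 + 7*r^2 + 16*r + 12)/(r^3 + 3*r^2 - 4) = (r + 3)/(r - 1)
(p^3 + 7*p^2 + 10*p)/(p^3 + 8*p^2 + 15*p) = (p + 2)/(p + 3)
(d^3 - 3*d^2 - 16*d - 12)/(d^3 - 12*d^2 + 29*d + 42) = (d + 2)/(d - 7)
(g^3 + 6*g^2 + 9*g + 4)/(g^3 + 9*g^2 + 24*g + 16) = (g + 1)/(g + 4)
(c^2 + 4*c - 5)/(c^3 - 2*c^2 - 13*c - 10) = (-c^2 - 4*c + 5)/(-c^3 + 2*c^2 + 13*c + 10)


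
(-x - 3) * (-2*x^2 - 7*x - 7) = 2*x^3 + 13*x^2 + 28*x + 21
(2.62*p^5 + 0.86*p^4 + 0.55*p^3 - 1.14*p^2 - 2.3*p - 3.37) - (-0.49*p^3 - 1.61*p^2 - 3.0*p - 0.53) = 2.62*p^5 + 0.86*p^4 + 1.04*p^3 + 0.47*p^2 + 0.7*p - 2.84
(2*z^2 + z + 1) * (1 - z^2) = -2*z^4 - z^3 + z^2 + z + 1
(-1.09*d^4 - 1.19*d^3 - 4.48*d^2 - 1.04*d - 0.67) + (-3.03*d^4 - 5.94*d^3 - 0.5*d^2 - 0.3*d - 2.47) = -4.12*d^4 - 7.13*d^3 - 4.98*d^2 - 1.34*d - 3.14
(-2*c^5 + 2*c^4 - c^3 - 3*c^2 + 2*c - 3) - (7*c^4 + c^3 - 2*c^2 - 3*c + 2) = -2*c^5 - 5*c^4 - 2*c^3 - c^2 + 5*c - 5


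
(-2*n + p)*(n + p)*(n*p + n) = -2*n^3*p - 2*n^3 - n^2*p^2 - n^2*p + n*p^3 + n*p^2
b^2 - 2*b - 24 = (b - 6)*(b + 4)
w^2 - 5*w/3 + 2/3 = (w - 1)*(w - 2/3)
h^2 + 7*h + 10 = (h + 2)*(h + 5)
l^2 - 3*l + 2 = (l - 2)*(l - 1)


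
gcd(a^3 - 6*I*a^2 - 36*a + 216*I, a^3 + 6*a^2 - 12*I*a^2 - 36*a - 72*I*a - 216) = a^2 + a*(6 - 6*I) - 36*I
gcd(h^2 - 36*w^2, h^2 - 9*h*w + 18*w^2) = -h + 6*w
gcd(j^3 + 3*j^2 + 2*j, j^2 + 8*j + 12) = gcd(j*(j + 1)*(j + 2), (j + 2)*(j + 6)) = j + 2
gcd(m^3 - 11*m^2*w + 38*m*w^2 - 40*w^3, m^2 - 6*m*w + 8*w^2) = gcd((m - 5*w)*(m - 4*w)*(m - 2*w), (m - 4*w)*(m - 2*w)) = m^2 - 6*m*w + 8*w^2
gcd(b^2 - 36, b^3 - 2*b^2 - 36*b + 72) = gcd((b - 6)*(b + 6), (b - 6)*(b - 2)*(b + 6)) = b^2 - 36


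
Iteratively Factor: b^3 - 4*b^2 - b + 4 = (b + 1)*(b^2 - 5*b + 4) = (b - 4)*(b + 1)*(b - 1)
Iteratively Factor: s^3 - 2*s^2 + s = (s)*(s^2 - 2*s + 1) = s*(s - 1)*(s - 1)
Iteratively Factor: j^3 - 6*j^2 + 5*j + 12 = (j - 4)*(j^2 - 2*j - 3) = (j - 4)*(j + 1)*(j - 3)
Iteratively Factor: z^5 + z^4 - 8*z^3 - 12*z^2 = (z)*(z^4 + z^3 - 8*z^2 - 12*z) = z*(z - 3)*(z^3 + 4*z^2 + 4*z) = z*(z - 3)*(z + 2)*(z^2 + 2*z) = z^2*(z - 3)*(z + 2)*(z + 2)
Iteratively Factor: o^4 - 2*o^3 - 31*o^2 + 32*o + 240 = (o - 4)*(o^3 + 2*o^2 - 23*o - 60) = (o - 4)*(o + 4)*(o^2 - 2*o - 15) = (o - 4)*(o + 3)*(o + 4)*(o - 5)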